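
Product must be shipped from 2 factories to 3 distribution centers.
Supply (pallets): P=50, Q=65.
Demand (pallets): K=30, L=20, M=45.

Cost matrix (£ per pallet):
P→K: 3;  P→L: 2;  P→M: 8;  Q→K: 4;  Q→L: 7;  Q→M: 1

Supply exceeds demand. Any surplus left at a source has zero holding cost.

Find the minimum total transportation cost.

175

Optimal allocation:
  P–K: 30 × £3 = £90
  P–L: 20 × £2 = £40
  Q–M: 45 × £1 = £45
Total = 90 + 40 + 45 = £175.
(Supply check: P ships 50; Q ships 45.)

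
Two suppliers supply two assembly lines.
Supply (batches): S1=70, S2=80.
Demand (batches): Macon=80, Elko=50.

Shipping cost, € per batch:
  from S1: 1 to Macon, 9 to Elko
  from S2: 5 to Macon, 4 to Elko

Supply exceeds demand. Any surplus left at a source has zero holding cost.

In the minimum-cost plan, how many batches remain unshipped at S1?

Minimum-cost shipments:
  S1–Macon: 70 batches
  S2–Macon: 10 batches
  S2–Elko: 50 batches
Total cost = €320.
S1 ships 70 of its 70, leaving 0.

0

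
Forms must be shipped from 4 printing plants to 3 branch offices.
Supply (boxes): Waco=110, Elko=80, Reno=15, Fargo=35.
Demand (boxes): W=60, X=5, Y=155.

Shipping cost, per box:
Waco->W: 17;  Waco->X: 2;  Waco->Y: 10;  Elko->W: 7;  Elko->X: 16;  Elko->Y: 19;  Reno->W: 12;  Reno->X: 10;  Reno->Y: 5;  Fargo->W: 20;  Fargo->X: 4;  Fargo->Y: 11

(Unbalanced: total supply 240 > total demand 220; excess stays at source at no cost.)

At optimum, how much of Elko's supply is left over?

20

An optimal plan:
  Waco to X: 5 × 2 = 10
  Waco to Y: 105 × 10 = 1050
  Elko to W: 60 × 7 = 420
  Reno to Y: 15 × 5 = 75
  Fargo to Y: 35 × 11 = 385
Total cost = 1940.
Elko ships 60 of its 80, leaving 20.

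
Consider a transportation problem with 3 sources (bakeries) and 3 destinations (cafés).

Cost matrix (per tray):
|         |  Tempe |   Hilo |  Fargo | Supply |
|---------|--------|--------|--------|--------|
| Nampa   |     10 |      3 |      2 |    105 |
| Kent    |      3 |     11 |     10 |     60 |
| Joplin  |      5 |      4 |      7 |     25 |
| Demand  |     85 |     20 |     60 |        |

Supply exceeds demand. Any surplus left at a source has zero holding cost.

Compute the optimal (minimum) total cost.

A cheapest plan:
  Nampa->Hilo: 20 trays
  Nampa->Fargo: 60 trays
  Kent->Tempe: 60 trays
  Joplin->Tempe: 25 trays
Total cost = 485.

485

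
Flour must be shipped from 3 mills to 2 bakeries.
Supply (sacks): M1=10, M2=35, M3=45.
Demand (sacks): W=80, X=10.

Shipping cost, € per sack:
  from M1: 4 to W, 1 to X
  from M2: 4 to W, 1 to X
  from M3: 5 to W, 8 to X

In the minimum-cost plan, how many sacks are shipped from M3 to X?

0

Solving gives:
  M1→W: 10 × €4 = €40
  M2→W: 25 × €4 = €100
  M2→X: 10 × €1 = €10
  M3→W: 45 × €5 = €225
Total cost = €375.
The route M3→X is not used.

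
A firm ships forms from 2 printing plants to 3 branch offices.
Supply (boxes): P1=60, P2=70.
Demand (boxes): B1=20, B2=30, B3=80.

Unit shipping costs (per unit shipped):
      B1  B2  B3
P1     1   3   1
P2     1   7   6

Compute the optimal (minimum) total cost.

410

One minimum-cost allocation:
  P1→B3: 60 × 1 = 60
  P2→B1: 20 × 1 = 20
  P2→B2: 30 × 7 = 210
  P2→B3: 20 × 6 = 120
Total = 60 + 20 + 210 + 120 = 410.
(Supply check: P1 ships 60; P2 ships 70.)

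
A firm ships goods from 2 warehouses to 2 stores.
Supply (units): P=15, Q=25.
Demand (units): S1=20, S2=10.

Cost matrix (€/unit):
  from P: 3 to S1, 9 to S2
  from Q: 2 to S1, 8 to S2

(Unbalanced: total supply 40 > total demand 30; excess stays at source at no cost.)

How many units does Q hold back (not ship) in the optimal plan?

Minimum-cost shipments:
  P–S1: 5 units
  Q–S1: 15 units
  Q–S2: 10 units
Total cost = €125.
Q ships 25 of its 25, leaving 0.

0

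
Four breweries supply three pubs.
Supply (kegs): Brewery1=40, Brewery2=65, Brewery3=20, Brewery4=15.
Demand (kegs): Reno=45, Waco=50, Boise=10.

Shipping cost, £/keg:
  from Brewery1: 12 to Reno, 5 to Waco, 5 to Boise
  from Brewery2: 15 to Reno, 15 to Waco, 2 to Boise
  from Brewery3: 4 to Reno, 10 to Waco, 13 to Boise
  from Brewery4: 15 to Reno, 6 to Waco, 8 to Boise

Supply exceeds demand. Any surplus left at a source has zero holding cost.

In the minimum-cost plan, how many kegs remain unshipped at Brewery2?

35

An optimal plan:
  Brewery1->Reno: 5 × £12 = £60
  Brewery1->Waco: 35 × £5 = £175
  Brewery2->Reno: 20 × £15 = £300
  Brewery2->Boise: 10 × £2 = £20
  Brewery3->Reno: 20 × £4 = £80
  Brewery4->Waco: 15 × £6 = £90
Total cost = £725.
Brewery2 ships 30 of its 65, leaving 35.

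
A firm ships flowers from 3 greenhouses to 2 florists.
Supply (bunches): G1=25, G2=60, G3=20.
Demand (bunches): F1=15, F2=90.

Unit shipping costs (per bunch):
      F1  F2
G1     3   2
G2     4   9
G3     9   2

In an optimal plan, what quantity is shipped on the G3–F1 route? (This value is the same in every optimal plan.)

0

Optimal shipments:
  G1->F2: 25 × 2 = 50
  G2->F1: 15 × 4 = 60
  G2->F2: 45 × 9 = 405
  G3->F2: 20 × 2 = 40
Total cost = 555.
The route G3→F1 is not used.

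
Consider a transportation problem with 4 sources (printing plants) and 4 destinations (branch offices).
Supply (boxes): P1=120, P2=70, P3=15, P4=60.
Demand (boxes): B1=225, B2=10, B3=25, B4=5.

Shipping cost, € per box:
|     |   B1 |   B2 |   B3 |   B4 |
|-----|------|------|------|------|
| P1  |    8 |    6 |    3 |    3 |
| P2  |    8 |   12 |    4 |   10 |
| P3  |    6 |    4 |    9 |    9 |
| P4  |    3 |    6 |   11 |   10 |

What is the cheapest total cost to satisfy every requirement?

1620

A cheapest plan:
  P1→B1: 80 × €8 = €640
  P1→B2: 10 × €6 = €60
  P1→B3: 25 × €3 = €75
  P1→B4: 5 × €3 = €15
  P2→B1: 70 × €8 = €560
  P3→B1: 15 × €6 = €90
  P4→B1: 60 × €3 = €180
Total = 640 + 60 + 75 + 15 + 560 + 90 + 180 = €1620.
(Supply check: P1 ships 120; P2 ships 70; P3 ships 15; P4 ships 60.)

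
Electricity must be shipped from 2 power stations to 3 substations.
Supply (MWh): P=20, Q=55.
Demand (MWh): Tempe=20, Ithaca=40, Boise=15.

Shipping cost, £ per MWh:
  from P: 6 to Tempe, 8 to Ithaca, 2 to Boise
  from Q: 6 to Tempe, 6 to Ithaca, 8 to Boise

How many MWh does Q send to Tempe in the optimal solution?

15

Optimal shipments:
  P–Tempe: 5 × £6 = £30
  P–Boise: 15 × £2 = £30
  Q–Tempe: 15 × £6 = £90
  Q–Ithaca: 40 × £6 = £240
Total cost = £390.
So Q→Tempe carries 15 MWh.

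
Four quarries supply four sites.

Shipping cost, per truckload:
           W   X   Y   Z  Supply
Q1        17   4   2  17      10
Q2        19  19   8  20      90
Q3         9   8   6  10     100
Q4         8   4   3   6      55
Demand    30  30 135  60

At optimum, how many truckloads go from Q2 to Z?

0

The minimum-cost plan:
  Q1->X: 10 × 4 = 40
  Q2->Y: 90 × 8 = 720
  Q3->W: 30 × 9 = 270
  Q3->X: 20 × 8 = 160
  Q3->Y: 45 × 6 = 270
  Q3->Z: 5 × 10 = 50
  Q4->Z: 55 × 6 = 330
Total cost = 1840.
The route Q2→Z is not used.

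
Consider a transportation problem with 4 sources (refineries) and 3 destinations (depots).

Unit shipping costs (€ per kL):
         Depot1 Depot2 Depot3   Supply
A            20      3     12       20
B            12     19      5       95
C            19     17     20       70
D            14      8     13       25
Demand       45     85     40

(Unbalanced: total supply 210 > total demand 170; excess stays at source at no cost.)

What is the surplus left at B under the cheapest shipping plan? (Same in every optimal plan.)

10

Minimum-cost shipments:
  A–Depot2: 20 kL
  B–Depot1: 45 kL
  B–Depot3: 40 kL
  C–Depot2: 40 kL
  D–Depot2: 25 kL
Total cost = €1680.
B ships 85 of its 95, leaving 10.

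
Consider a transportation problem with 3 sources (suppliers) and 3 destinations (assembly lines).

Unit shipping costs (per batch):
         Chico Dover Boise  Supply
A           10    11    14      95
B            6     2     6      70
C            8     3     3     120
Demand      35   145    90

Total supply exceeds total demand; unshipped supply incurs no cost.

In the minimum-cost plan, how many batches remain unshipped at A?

15

An optimal plan:
  A→Chico: 35 × 10 = 350
  A→Dover: 45 × 11 = 495
  B→Dover: 70 × 2 = 140
  C→Dover: 30 × 3 = 90
  C→Boise: 90 × 3 = 270
Total cost = 1345.
A ships 80 of its 95, leaving 15.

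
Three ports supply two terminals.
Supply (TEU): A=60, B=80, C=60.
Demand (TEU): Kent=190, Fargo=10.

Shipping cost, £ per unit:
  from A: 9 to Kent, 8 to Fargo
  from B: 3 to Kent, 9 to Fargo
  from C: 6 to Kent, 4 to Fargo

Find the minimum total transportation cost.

1120

A cheapest plan:
  A–Kent: 60 × £9 = £540
  B–Kent: 80 × £3 = £240
  C–Kent: 50 × £6 = £300
  C–Fargo: 10 × £4 = £40
Total = 540 + 240 + 300 + 40 = £1120.
(Supply check: A ships 60; B ships 80; C ships 60.)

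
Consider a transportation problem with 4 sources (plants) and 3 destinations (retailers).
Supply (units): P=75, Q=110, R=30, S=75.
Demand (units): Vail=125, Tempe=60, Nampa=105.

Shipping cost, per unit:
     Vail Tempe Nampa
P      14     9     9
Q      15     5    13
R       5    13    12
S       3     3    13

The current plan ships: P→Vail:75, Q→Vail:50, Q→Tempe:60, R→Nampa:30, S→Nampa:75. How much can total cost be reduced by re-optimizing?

1395

Current plan cost = 75·14 + 50·15 + 60·5 + 30·12 + 75·13 = 3435.
Optimal plan:
  P–Nampa: 75 × 9 = 675
  Q–Vail: 20 × 15 = 300
  Q–Tempe: 60 × 5 = 300
  Q–Nampa: 30 × 13 = 390
  R–Vail: 30 × 5 = 150
  S–Vail: 75 × 3 = 225
Optimal cost = 2040.
Saving = 3435 − 2040 = 1395.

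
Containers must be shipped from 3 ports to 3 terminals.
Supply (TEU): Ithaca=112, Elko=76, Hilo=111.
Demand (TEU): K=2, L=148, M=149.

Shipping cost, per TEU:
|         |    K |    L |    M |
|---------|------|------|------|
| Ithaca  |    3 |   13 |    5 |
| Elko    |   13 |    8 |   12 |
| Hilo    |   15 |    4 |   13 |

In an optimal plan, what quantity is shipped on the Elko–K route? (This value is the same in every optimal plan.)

Optimal shipments:
  Ithaca to K: 2 TEU
  Ithaca to M: 110 TEU
  Elko to L: 37 TEU
  Elko to M: 39 TEU
  Hilo to L: 111 TEU
Total cost = 1764.
The route Elko→K is not used.

0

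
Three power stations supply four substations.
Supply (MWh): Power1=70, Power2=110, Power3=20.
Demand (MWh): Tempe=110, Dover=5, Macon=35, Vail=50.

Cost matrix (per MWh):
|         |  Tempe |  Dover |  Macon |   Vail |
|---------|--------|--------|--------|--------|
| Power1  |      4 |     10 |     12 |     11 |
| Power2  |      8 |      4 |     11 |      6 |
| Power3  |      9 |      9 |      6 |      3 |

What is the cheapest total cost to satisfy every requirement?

1205

A cheapest plan:
  Power1→Tempe: 70 × 4 = 280
  Power2→Tempe: 40 × 8 = 320
  Power2→Dover: 5 × 4 = 20
  Power2→Macon: 15 × 11 = 165
  Power2→Vail: 50 × 6 = 300
  Power3→Macon: 20 × 6 = 120
Total = 280 + 320 + 20 + 165 + 300 + 120 = 1205.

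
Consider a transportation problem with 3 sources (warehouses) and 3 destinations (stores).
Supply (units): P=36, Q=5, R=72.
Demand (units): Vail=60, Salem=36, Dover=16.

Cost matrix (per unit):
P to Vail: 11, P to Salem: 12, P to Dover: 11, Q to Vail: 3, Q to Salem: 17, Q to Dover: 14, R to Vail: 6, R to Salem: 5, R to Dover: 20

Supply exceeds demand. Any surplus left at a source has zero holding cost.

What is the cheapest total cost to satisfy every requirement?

Optimal allocation:
  P to Vail: 19 × 11 = 209
  P to Dover: 16 × 11 = 176
  Q to Vail: 5 × 3 = 15
  R to Vail: 36 × 6 = 216
  R to Salem: 36 × 5 = 180
Total = 209 + 176 + 15 + 216 + 180 = 796.

796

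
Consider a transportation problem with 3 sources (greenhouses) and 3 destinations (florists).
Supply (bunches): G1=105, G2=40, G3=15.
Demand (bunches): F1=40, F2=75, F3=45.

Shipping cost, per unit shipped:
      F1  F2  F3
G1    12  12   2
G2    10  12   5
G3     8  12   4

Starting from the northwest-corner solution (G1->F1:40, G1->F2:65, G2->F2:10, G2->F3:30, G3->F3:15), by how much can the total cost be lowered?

230

Current plan cost = 40·12 + 65·12 + 10·12 + 30·5 + 15·4 = 1590.
Optimal plan:
  G1→F2: 60 bunches
  G1→F3: 45 bunches
  G2→F1: 25 bunches
  G2→F2: 15 bunches
  G3→F1: 15 bunches
Optimal cost = 1360.
Saving = 1590 − 1360 = 230.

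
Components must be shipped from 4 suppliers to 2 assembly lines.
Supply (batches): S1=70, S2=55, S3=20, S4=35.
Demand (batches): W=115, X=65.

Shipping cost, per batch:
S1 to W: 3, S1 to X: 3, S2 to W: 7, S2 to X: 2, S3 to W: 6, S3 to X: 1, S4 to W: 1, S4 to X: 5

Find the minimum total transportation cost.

425

A cheapest plan:
  S1–W: 70 × 3 = 210
  S2–W: 10 × 7 = 70
  S2–X: 45 × 2 = 90
  S3–X: 20 × 1 = 20
  S4–W: 35 × 1 = 35
Total = 210 + 70 + 90 + 20 + 35 = 425.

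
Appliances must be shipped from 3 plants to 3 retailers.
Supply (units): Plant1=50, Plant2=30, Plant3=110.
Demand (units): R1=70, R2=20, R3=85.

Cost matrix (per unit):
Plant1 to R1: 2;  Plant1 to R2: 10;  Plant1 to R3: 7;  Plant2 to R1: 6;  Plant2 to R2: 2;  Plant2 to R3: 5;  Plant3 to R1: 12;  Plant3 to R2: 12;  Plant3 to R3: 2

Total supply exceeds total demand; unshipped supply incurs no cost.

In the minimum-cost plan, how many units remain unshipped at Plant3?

An optimal plan:
  Plant1 to R1: 50 × 2 = 100
  Plant2 to R1: 10 × 6 = 60
  Plant2 to R2: 20 × 2 = 40
  Plant3 to R1: 10 × 12 = 120
  Plant3 to R3: 85 × 2 = 170
Total cost = 490.
Plant3 ships 95 of its 110, leaving 15.

15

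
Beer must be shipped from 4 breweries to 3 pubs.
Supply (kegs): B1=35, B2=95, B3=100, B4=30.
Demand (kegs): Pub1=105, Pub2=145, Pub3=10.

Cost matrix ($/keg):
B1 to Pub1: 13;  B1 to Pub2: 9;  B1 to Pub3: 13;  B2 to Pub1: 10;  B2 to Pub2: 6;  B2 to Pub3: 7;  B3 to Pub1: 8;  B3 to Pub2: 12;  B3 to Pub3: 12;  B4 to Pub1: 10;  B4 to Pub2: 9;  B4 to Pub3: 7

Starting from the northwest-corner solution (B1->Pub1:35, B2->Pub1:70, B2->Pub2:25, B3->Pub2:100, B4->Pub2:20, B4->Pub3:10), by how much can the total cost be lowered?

815

Current plan cost = 35·13 + 70·10 + 25·6 + 100·12 + 20·9 + 10·7 = $2755.
Optimal plan:
  B1->Pub2: 35 × $9 = $315
  B2->Pub2: 95 × $6 = $570
  B3->Pub1: 100 × $8 = $800
  B4->Pub1: 5 × $10 = $50
  B4->Pub2: 15 × $9 = $135
  B4->Pub3: 10 × $7 = $70
Optimal cost = $1940.
Saving = 2755 − 1940 = $815.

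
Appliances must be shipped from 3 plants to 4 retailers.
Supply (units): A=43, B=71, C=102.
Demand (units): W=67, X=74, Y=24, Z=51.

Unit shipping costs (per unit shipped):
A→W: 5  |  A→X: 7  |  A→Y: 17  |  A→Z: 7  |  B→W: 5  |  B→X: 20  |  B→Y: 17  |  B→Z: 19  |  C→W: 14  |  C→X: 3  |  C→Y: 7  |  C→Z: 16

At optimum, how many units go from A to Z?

Solving gives:
  A–Z: 43 × 7 = 301
  B–W: 67 × 5 = 335
  B–Z: 4 × 19 = 76
  C–X: 74 × 3 = 222
  C–Y: 24 × 7 = 168
  C–Z: 4 × 16 = 64
Total cost = 1166.
So A→Z carries 43 units.

43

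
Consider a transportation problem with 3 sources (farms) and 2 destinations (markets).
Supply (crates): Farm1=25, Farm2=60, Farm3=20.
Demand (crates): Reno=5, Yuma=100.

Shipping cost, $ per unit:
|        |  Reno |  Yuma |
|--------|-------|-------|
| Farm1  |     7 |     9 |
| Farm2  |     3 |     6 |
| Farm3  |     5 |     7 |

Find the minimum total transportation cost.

One minimum-cost allocation:
  Farm1 to Yuma: 25 × $9 = $225
  Farm2 to Reno: 5 × $3 = $15
  Farm2 to Yuma: 55 × $6 = $330
  Farm3 to Yuma: 20 × $7 = $140
Total = 225 + 15 + 330 + 140 = $710.
(Supply check: Farm1 ships 25; Farm2 ships 60; Farm3 ships 20.)

710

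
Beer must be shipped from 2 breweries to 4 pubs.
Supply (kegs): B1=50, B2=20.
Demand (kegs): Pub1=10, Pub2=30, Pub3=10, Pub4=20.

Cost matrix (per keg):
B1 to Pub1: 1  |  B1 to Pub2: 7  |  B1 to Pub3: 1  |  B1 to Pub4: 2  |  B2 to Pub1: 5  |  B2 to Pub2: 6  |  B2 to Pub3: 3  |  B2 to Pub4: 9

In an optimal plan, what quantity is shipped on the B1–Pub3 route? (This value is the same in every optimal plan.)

Optimal shipments:
  B1–Pub1: 10 × 1 = 10
  B1–Pub2: 10 × 7 = 70
  B1–Pub3: 10 × 1 = 10
  B1–Pub4: 20 × 2 = 40
  B2–Pub2: 20 × 6 = 120
Total cost = 250.
So B1→Pub3 carries 10 kegs.

10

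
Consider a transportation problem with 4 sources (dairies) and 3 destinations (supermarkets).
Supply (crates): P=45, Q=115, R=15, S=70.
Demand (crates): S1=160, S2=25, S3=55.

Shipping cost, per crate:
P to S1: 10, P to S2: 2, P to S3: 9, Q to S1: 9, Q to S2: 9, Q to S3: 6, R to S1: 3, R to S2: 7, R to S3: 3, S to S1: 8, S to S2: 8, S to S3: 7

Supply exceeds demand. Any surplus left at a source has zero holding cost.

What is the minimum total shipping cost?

1675

One minimum-cost allocation:
  P to S1: 15 × 10 = 150
  P to S2: 25 × 2 = 50
  Q to S1: 60 × 9 = 540
  Q to S3: 55 × 6 = 330
  R to S1: 15 × 3 = 45
  S to S1: 70 × 8 = 560
Total = 150 + 50 + 540 + 330 + 45 + 560 = 1675.
(Supply check: P ships 40; Q ships 115; R ships 15; S ships 70.)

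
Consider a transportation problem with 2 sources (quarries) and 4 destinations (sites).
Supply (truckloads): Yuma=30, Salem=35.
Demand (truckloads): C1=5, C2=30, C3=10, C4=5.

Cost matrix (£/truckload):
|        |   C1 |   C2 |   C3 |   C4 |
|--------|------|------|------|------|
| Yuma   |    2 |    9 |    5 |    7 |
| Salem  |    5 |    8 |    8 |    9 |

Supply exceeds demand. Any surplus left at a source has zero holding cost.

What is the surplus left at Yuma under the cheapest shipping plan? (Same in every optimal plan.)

An optimal plan:
  Yuma to C1: 5 × £2 = £10
  Yuma to C3: 10 × £5 = £50
  Yuma to C4: 5 × £7 = £35
  Salem to C2: 30 × £8 = £240
Total cost = £335.
Yuma ships 20 of its 30, leaving 10.

10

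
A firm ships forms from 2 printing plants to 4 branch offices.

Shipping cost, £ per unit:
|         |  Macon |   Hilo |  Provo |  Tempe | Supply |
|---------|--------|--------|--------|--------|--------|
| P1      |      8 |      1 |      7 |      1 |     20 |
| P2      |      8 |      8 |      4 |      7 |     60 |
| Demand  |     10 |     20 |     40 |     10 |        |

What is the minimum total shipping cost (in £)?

330

An optimal shipping plan:
  P1 to Hilo: 20 × £1 = £20
  P2 to Macon: 10 × £8 = £80
  P2 to Provo: 40 × £4 = £160
  P2 to Tempe: 10 × £7 = £70
Total = 20 + 80 + 160 + 70 = £330.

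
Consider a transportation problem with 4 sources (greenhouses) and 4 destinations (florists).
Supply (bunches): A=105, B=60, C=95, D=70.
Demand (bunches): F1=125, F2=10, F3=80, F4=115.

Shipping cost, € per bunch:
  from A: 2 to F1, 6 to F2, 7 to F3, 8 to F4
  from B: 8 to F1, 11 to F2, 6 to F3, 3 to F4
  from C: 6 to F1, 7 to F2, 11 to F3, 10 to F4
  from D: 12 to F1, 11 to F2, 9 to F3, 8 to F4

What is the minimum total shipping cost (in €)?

A cheapest plan:
  A->F1: 105 bunches
  B->F4: 60 bunches
  C->F1: 20 bunches
  C->F2: 10 bunches
  C->F3: 65 bunches
  D->F3: 15 bunches
  D->F4: 55 bunches
Total cost = €1870.

1870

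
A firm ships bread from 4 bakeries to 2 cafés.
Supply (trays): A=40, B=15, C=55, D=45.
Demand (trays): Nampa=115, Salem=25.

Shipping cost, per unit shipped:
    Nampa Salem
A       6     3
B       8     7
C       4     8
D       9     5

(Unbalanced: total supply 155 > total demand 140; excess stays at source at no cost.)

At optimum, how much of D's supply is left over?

15

An optimal plan:
  A to Nampa: 40 × 6 = 240
  B to Nampa: 15 × 8 = 120
  C to Nampa: 55 × 4 = 220
  D to Nampa: 5 × 9 = 45
  D to Salem: 25 × 5 = 125
Total cost = 750.
D ships 30 of its 45, leaving 15.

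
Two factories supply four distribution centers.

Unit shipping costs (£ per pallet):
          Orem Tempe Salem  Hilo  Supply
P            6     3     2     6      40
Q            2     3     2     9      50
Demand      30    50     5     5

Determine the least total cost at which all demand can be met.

A cheapest plan:
  P→Tempe: 30 × £3 = £90
  P→Salem: 5 × £2 = £10
  P→Hilo: 5 × £6 = £30
  Q→Orem: 30 × £2 = £60
  Q→Tempe: 20 × £3 = £60
Total = 90 + 10 + 30 + 60 + 60 = £250.

250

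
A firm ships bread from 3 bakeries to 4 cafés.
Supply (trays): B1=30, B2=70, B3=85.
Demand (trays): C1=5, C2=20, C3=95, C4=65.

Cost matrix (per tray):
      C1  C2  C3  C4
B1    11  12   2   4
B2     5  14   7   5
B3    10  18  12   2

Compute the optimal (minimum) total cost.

One minimum-cost allocation:
  B1–C3: 30 × 2 = 60
  B2–C1: 5 × 5 = 25
  B2–C3: 65 × 7 = 455
  B3–C2: 20 × 18 = 360
  B3–C4: 65 × 2 = 130
Total = 60 + 25 + 455 + 360 + 130 = 1030.

1030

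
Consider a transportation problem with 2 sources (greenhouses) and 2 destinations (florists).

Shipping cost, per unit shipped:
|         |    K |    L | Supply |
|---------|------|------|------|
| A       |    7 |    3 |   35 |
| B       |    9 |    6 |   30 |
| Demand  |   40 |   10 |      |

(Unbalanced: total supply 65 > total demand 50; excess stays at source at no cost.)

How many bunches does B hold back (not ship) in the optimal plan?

Minimum-cost shipments:
  A->K: 25 × 7 = 175
  A->L: 10 × 3 = 30
  B->K: 15 × 9 = 135
Total cost = 340.
B ships 15 of its 30, leaving 15.

15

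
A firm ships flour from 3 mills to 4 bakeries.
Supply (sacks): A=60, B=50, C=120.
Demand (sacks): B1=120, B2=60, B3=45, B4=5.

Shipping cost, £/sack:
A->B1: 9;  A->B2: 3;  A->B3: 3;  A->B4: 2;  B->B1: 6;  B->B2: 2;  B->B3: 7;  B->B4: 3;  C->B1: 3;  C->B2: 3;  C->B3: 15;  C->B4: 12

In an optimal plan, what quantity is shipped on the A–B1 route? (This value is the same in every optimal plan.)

Solving gives:
  A→B2: 10 × £3 = £30
  A→B3: 45 × £3 = £135
  A→B4: 5 × £2 = £10
  B→B2: 50 × £2 = £100
  C→B1: 120 × £3 = £360
Total cost = £635.
The route A→B1 is not used.

0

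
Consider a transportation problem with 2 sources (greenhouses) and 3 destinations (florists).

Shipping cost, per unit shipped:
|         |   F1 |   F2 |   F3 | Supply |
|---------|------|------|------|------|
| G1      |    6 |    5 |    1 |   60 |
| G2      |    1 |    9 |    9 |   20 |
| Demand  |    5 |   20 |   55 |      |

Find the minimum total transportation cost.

One minimum-cost allocation:
  G1->F2: 5 × 5 = 25
  G1->F3: 55 × 1 = 55
  G2->F1: 5 × 1 = 5
  G2->F2: 15 × 9 = 135
Total = 25 + 55 + 5 + 135 = 220.
(Supply check: G1 ships 60; G2 ships 20.)

220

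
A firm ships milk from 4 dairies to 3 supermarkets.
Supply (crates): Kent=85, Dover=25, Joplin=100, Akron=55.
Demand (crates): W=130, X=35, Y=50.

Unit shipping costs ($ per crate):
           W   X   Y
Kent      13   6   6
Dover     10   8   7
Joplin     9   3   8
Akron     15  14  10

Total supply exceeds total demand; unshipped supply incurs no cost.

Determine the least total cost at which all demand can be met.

1735

Optimal allocation:
  Kent to X: 35 crates
  Kent to Y: 50 crates
  Dover to W: 25 crates
  Joplin to W: 100 crates
  Akron to W: 5 crates
Total cost = $1735.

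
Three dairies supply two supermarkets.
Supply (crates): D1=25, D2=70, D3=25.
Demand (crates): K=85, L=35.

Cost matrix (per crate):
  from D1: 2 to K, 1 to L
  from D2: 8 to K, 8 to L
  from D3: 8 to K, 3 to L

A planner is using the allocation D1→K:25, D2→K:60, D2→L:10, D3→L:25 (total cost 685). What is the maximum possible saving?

10

Current plan cost = 25·2 + 60·8 + 10·8 + 25·3 = 685.
Optimal plan:
  D1–K: 15 crates
  D1–L: 10 crates
  D2–K: 70 crates
  D3–L: 25 crates
Optimal cost = 675.
Saving = 685 − 675 = 10.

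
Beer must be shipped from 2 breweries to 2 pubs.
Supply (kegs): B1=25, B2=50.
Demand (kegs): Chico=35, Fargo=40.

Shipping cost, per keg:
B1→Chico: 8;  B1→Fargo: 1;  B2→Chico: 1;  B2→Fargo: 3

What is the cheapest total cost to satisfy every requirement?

105

Optimal allocation:
  B1–Fargo: 25 kegs
  B2–Chico: 35 kegs
  B2–Fargo: 15 kegs
Total cost = 105.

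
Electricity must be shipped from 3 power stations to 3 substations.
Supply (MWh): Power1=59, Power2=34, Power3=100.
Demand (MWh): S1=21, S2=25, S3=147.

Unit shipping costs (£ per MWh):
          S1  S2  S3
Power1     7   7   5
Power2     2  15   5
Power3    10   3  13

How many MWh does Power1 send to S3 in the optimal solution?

Optimal shipments:
  Power1->S3: 59 × £5 = £295
  Power2->S3: 34 × £5 = £170
  Power3->S1: 21 × £10 = £210
  Power3->S2: 25 × £3 = £75
  Power3->S3: 54 × £13 = £702
Total cost = £1452.
So Power1→S3 carries 59 MWh.

59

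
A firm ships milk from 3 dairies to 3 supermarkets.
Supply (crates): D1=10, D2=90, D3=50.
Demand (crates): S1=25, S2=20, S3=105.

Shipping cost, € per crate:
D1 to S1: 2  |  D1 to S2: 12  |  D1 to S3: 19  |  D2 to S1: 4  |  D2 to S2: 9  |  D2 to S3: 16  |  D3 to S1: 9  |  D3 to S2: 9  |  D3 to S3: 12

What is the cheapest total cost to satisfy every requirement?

1740

Optimal allocation:
  D1->S1: 10 × €2 = €20
  D2->S1: 15 × €4 = €60
  D2->S2: 20 × €9 = €180
  D2->S3: 55 × €16 = €880
  D3->S3: 50 × €12 = €600
Total = 20 + 60 + 180 + 880 + 600 = €1740.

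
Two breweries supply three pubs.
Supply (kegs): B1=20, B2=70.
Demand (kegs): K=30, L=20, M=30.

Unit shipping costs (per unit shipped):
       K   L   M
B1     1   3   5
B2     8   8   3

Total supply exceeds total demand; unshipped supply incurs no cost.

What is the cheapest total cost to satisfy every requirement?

An optimal shipping plan:
  B1→K: 20 × 1 = 20
  B2→K: 10 × 8 = 80
  B2→L: 20 × 8 = 160
  B2→M: 30 × 3 = 90
Total = 20 + 80 + 160 + 90 = 350.

350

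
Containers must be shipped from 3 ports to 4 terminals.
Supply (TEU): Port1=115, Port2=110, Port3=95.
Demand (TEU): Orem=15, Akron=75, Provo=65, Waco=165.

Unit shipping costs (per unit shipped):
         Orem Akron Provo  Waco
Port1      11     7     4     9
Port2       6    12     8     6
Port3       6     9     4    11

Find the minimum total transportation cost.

A cheapest plan:
  Port1–Akron: 75 TEU
  Port1–Waco: 40 TEU
  Port2–Waco: 110 TEU
  Port3–Orem: 15 TEU
  Port3–Provo: 65 TEU
  Port3–Waco: 15 TEU
Total cost = 2060.

2060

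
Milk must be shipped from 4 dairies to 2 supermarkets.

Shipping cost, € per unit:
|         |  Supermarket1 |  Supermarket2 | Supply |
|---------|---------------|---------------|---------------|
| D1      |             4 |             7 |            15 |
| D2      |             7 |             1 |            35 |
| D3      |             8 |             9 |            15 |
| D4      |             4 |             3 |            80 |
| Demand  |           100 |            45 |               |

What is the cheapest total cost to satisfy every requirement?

525

One minimum-cost allocation:
  D1->Supermarket1: 15 × €4 = €60
  D2->Supermarket2: 35 × €1 = €35
  D3->Supermarket1: 15 × €8 = €120
  D4->Supermarket1: 70 × €4 = €280
  D4->Supermarket2: 10 × €3 = €30
Total = 60 + 35 + 120 + 280 + 30 = €525.
(Supply check: D1 ships 15; D2 ships 35; D3 ships 15; D4 ships 80.)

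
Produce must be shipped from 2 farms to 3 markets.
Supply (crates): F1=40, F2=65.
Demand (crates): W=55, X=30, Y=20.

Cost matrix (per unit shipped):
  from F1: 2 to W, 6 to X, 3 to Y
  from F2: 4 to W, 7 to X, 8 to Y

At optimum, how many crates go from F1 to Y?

20

The minimum-cost plan:
  F1→W: 20 crates
  F1→Y: 20 crates
  F2→W: 35 crates
  F2→X: 30 crates
Total cost = 450.
So F1→Y carries 20 crates.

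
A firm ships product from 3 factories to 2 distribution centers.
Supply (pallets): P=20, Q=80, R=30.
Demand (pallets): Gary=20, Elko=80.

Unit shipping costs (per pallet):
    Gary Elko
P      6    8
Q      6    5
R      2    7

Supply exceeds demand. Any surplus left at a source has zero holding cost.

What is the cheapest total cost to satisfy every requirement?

440

A cheapest plan:
  Q to Elko: 80 pallets
  R to Gary: 20 pallets
Total cost = 440.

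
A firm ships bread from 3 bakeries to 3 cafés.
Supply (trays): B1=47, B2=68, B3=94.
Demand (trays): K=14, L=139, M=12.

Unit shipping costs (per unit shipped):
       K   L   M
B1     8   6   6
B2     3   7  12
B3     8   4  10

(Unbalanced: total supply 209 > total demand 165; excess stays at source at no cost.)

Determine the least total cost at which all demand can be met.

770

A cheapest plan:
  B1–L: 35 trays
  B1–M: 12 trays
  B2–K: 14 trays
  B2–L: 10 trays
  B3–L: 94 trays
Total cost = 770.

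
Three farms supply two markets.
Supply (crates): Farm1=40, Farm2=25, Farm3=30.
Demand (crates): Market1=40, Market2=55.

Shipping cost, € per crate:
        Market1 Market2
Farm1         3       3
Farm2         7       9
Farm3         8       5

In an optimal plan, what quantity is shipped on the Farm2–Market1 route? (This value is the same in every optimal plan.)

25

Solving gives:
  Farm1->Market1: 15 × €3 = €45
  Farm1->Market2: 25 × €3 = €75
  Farm2->Market1: 25 × €7 = €175
  Farm3->Market2: 30 × €5 = €150
Total cost = €445.
So Farm2→Market1 carries 25 crates.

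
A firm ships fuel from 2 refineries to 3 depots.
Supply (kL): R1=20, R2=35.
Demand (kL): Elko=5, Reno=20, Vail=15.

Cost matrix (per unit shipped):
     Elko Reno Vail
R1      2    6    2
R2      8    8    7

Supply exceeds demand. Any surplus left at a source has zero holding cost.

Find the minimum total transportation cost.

200

An optimal shipping plan:
  R1–Elko: 5 kL
  R1–Vail: 15 kL
  R2–Reno: 20 kL
Total cost = 200.
(Supply check: R1 ships 20; R2 ships 20.)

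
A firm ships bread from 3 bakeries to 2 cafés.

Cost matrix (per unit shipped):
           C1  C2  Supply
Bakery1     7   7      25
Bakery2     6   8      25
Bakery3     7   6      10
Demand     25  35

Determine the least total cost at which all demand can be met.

An optimal shipping plan:
  Bakery1–C2: 25 trays
  Bakery2–C1: 25 trays
  Bakery3–C2: 10 trays
Total cost = 385.
(Supply check: Bakery1 ships 25; Bakery2 ships 25; Bakery3 ships 10.)

385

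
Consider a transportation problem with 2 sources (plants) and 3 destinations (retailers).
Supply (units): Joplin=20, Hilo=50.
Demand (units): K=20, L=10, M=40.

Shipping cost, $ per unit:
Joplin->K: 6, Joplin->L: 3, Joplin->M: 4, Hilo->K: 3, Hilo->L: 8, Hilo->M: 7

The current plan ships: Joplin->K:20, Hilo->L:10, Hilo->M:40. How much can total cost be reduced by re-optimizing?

Current plan cost = 20·6 + 10·8 + 40·7 = $480.
Optimal plan:
  Joplin->L: 10 units
  Joplin->M: 10 units
  Hilo->K: 20 units
  Hilo->M: 30 units
Optimal cost = $340.
Saving = 480 − 340 = $140.

140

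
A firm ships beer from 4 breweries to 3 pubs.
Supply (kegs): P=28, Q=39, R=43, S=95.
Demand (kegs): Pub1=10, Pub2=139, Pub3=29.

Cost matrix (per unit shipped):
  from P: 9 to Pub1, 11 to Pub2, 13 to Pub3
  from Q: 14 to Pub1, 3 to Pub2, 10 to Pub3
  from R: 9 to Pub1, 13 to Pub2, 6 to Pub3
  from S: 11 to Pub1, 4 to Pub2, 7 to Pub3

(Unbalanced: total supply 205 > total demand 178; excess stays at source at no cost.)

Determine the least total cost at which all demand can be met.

816

One minimum-cost allocation:
  P to Pub2: 5 × 11 = 55
  Q to Pub2: 39 × 3 = 117
  R to Pub1: 10 × 9 = 90
  R to Pub3: 29 × 6 = 174
  S to Pub2: 95 × 4 = 380
Total = 55 + 117 + 90 + 174 + 380 = 816.
(Supply check: P ships 5; Q ships 39; R ships 39; S ships 95.)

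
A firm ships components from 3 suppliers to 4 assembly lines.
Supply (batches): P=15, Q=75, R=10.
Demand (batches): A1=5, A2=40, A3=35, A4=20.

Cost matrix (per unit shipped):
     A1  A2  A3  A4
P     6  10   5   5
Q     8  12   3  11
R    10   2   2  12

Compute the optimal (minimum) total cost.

655

Optimal allocation:
  P to A4: 15 × 5 = 75
  Q to A1: 5 × 8 = 40
  Q to A2: 30 × 12 = 360
  Q to A3: 35 × 3 = 105
  Q to A4: 5 × 11 = 55
  R to A2: 10 × 2 = 20
Total = 75 + 40 + 360 + 105 + 55 + 20 = 655.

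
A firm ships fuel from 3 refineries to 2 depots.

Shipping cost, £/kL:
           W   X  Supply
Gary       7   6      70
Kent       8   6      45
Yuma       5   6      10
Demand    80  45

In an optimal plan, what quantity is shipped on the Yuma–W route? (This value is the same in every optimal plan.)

Solving gives:
  Gary→W: 70 kL
  Kent→X: 45 kL
  Yuma→W: 10 kL
Total cost = £810.
So Yuma→W carries 10 kL.

10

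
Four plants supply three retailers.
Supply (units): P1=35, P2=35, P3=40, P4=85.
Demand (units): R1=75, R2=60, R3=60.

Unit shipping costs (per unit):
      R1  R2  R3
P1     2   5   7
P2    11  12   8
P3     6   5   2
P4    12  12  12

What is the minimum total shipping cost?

1495

An optimal shipping plan:
  P1–R1: 35 × 2 = 70
  P2–R1: 15 × 11 = 165
  P2–R3: 20 × 8 = 160
  P3–R3: 40 × 2 = 80
  P4–R1: 25 × 12 = 300
  P4–R2: 60 × 12 = 720
Total = 70 + 165 + 160 + 80 + 300 + 720 = 1495.
(Supply check: P1 ships 35; P2 ships 35; P3 ships 40; P4 ships 85.)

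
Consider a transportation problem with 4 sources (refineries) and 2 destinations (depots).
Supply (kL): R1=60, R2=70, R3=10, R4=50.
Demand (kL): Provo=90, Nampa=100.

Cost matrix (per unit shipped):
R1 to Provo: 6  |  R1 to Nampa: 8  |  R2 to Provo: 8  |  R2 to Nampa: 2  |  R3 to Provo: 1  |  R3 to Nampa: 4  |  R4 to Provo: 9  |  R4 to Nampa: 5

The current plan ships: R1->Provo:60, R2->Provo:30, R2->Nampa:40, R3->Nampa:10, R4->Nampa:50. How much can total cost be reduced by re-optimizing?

130

Current plan cost = 60·6 + 30·8 + 40·2 + 10·4 + 50·5 = 970.
Optimal plan:
  R1->Provo: 60 × 6 = 360
  R2->Nampa: 70 × 2 = 140
  R3->Provo: 10 × 1 = 10
  R4->Provo: 20 × 9 = 180
  R4->Nampa: 30 × 5 = 150
Optimal cost = 840.
Saving = 970 − 840 = 130.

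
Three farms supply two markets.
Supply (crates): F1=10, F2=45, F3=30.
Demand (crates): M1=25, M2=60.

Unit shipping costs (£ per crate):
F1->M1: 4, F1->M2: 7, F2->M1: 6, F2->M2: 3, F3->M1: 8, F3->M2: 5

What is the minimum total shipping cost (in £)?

370

One minimum-cost allocation:
  F1→M1: 10 × £4 = £40
  F2→M1: 15 × £6 = £90
  F2→M2: 30 × £3 = £90
  F3→M2: 30 × £5 = £150
Total = 40 + 90 + 90 + 150 = £370.
(Supply check: F1 ships 10; F2 ships 45; F3 ships 30.)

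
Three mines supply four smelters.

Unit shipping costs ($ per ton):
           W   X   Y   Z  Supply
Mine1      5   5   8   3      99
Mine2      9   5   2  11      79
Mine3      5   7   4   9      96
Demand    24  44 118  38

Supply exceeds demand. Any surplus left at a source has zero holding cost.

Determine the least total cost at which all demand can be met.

One minimum-cost allocation:
  Mine1→X: 44 × $5 = $220
  Mine1→Z: 38 × $3 = $114
  Mine2→Y: 79 × $2 = $158
  Mine3→W: 24 × $5 = $120
  Mine3→Y: 39 × $4 = $156
Total = 220 + 114 + 158 + 120 + 156 = $768.

768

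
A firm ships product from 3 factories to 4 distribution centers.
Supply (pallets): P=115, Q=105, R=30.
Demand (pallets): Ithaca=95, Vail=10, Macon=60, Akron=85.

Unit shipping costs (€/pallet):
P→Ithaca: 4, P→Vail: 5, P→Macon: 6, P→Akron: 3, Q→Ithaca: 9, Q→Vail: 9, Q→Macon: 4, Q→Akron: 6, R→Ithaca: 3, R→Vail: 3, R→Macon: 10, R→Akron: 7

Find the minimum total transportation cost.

1020

Optimal allocation:
  P–Ithaca: 75 × €4 = €300
  P–Akron: 40 × €3 = €120
  Q–Macon: 60 × €4 = €240
  Q–Akron: 45 × €6 = €270
  R–Ithaca: 20 × €3 = €60
  R–Vail: 10 × €3 = €30
Total = 300 + 120 + 240 + 270 + 60 + 30 = €1020.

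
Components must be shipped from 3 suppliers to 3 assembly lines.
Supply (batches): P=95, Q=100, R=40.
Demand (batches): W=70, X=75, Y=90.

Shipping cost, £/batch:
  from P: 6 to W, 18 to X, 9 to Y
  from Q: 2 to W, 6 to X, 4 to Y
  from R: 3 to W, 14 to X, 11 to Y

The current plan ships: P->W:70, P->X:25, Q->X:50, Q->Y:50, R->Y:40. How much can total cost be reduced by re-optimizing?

Current plan cost = 70·6 + 25·18 + 50·6 + 50·4 + 40·11 = £1810.
Optimal plan:
  P->W: 30 × £6 = £180
  P->Y: 65 × £9 = £585
  Q->X: 75 × £6 = £450
  Q->Y: 25 × £4 = £100
  R->W: 40 × £3 = £120
Optimal cost = £1435.
Saving = 1810 − 1435 = £375.

375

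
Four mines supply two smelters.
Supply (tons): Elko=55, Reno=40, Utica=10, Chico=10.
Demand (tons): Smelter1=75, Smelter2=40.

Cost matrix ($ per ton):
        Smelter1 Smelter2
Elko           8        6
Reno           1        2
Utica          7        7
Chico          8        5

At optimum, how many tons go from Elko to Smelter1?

25

Solving gives:
  Elko to Smelter1: 25 tons
  Elko to Smelter2: 30 tons
  Reno to Smelter1: 40 tons
  Utica to Smelter1: 10 tons
  Chico to Smelter2: 10 tons
Total cost = $540.
So Elko→Smelter1 carries 25 tons.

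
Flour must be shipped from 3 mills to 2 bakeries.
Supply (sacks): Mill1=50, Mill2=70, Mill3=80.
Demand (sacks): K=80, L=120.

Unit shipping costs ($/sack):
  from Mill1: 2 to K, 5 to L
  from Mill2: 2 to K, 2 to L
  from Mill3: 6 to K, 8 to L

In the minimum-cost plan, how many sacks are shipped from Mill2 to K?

0

Optimal shipments:
  Mill1→K: 50 × $2 = $100
  Mill2→L: 70 × $2 = $140
  Mill3→K: 30 × $6 = $180
  Mill3→L: 50 × $8 = $400
Total cost = $820.
The route Mill2→K is not used.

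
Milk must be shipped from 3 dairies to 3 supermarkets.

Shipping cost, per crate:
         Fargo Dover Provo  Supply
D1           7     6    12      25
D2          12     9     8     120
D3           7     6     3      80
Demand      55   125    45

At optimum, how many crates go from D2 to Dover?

120

The minimum-cost plan:
  D1–Fargo: 20 × 7 = 140
  D1–Dover: 5 × 6 = 30
  D2–Dover: 120 × 9 = 1080
  D3–Fargo: 35 × 7 = 245
  D3–Provo: 45 × 3 = 135
Total cost = 1630.
So D2→Dover carries 120 crates.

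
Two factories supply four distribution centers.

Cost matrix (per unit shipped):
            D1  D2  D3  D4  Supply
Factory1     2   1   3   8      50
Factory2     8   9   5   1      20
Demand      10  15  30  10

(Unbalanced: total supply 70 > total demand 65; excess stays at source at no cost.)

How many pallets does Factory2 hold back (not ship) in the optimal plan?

Minimum-cost shipments:
  Factory1 to D1: 10 × 2 = 20
  Factory1 to D2: 15 × 1 = 15
  Factory1 to D3: 25 × 3 = 75
  Factory2 to D3: 5 × 5 = 25
  Factory2 to D4: 10 × 1 = 10
Total cost = 145.
Factory2 ships 15 of its 20, leaving 5.

5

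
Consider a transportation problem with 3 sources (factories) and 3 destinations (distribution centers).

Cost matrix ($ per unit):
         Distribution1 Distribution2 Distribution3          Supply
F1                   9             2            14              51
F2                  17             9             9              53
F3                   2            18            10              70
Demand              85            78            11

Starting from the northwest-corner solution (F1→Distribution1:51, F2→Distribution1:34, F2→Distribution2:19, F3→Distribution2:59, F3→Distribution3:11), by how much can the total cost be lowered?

Current plan cost = 51·9 + 34·17 + 19·9 + 59·18 + 11·10 = $2380.
Optimal plan:
  F1 to Distribution1: 15 pallets
  F1 to Distribution2: 36 pallets
  F2 to Distribution2: 42 pallets
  F2 to Distribution3: 11 pallets
  F3 to Distribution1: 70 pallets
Optimal cost = $824.
Saving = 2380 − 824 = $1556.

1556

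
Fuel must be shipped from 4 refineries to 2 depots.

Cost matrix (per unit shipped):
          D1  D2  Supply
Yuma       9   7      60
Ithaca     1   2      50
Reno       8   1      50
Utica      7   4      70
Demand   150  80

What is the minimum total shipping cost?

1040

Optimal allocation:
  Yuma→D1: 60 × 9 = 540
  Ithaca→D1: 50 × 1 = 50
  Reno→D2: 50 × 1 = 50
  Utica→D1: 40 × 7 = 280
  Utica→D2: 30 × 4 = 120
Total = 540 + 50 + 50 + 280 + 120 = 1040.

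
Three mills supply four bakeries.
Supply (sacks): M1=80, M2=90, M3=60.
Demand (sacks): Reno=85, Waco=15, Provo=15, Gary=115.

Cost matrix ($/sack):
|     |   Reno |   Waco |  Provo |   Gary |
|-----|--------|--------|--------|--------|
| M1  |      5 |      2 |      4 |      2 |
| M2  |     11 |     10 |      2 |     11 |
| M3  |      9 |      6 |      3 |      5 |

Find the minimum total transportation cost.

A cheapest plan:
  M1->Reno: 10 × $5 = $50
  M1->Waco: 15 × $2 = $30
  M1->Gary: 55 × $2 = $110
  M2->Reno: 75 × $11 = $825
  M2->Provo: 15 × $2 = $30
  M3->Gary: 60 × $5 = $300
Total = 50 + 30 + 110 + 825 + 30 + 300 = $1345.
(Supply check: M1 ships 80; M2 ships 90; M3 ships 60.)

1345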